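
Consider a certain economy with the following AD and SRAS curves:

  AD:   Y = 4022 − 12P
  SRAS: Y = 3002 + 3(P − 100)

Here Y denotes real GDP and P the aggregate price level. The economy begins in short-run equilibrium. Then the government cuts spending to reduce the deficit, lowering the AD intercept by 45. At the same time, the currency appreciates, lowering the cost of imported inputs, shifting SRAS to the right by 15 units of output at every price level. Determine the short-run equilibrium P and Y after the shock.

After both shocks: AD is Y = 3977 − 12P and SRAS is Y = 2717 + 3P.
Setting them equal: 1260 = 15P, so P = 84.
Y = 3977 − 12·84 = 2969.

P = 84, Y = 2969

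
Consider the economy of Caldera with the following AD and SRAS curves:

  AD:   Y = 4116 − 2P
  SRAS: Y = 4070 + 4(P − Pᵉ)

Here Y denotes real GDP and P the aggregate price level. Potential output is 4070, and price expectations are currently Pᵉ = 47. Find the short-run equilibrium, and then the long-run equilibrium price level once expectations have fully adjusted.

Short run: with Pᵉ = 47, SRAS is Y = 3882 + 4P. Setting AD = SRAS gives 234 = 6P, so P = 39 and Y = 4116 − 2·39 = 4038.
Output 4038 is below potential 4070, so over time expected prices fall and SRAS shifts right until Y returns to 4070.
Long run: Y = 4070 on the AD curve gives 4070 = 4116 − 2P, so P = 23.

Short run: P = 39, Y = 4038. Long run: P = 23.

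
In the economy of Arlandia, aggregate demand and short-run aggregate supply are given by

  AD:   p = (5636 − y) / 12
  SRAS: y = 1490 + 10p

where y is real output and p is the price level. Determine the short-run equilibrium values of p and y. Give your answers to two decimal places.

p = 188.45, y = 3374.55

Rearrange AD to y = 5636 − 12p.
Set AD = SRAS: 5636 − 12p = 1490 + 10p, so 4146 = 22p and p = 188.45.
Substituting into AD, y = 5636 − 12p = 3374.55.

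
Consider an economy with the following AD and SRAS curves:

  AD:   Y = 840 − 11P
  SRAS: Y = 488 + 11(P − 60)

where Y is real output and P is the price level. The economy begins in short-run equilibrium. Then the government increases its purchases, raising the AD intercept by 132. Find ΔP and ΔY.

ΔP = +6, ΔY = +66

This is a positive demand shock: AD shifts right.
New AD: Y = 972 − 11P.
SRAS can be written Y = 11P − 172.
Set AD = SRAS: 972 − 11P = 11P − 172, so 1144 = 22P and P = 52.
Y = 972 − 11·52 = 400.
Initially P = 46, Y = 334, so ΔP = +6 and ΔY = +66.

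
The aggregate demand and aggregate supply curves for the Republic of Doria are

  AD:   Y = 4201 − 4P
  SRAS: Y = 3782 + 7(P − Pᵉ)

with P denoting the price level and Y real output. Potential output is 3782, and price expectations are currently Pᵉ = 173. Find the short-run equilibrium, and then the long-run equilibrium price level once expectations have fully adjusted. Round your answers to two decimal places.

Short run: P = 148.18, Y = 3608.27. Long run: P = 104.75.

Short run: with Pᵉ = 173, SRAS is Y = 2571 + 7P. Setting AD = SRAS gives 1630 = 11P, so P = 148.18 and Y = 4201 − 4P = 3608.27.
Output 3608.27 is below potential 3782, so over time expected prices fall and SRAS shifts right until Y returns to 3782.
Long run: Y = 3782 on the AD curve gives 3782 = 4201 − 4P, so P = 104.75.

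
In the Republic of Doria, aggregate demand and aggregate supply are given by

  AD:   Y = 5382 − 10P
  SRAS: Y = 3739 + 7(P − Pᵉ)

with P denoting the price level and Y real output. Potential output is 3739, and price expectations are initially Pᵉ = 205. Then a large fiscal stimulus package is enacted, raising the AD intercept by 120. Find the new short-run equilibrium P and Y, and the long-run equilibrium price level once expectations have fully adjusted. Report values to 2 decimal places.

Short run: P = 188.12, Y = 3620.82. Long run: P = 176.30.

AD shifts right: new AD is Y = 5502 − 10P. With Pᵉ = 205, SRAS is Y = 2304 + 7P.
Short run: 5502 − 10P = 2304 + 7P gives 3198 = 17P, so P = 188.12 and Y = 5502 − 10P = 3620.82.
Y = 3620.82 is below potential 3739; expectations adjust and SRAS shifts right until Y = 3739.
Long run: on the new AD curve, 3739 = 5502 − 10P gives P = 176.30.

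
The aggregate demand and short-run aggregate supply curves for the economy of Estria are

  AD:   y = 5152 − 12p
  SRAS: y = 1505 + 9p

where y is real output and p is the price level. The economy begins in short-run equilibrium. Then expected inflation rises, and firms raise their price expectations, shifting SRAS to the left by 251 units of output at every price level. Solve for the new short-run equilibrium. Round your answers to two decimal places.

p = 185.62, y = 2924.57

This is a negative supply shock: SRAS shifts left.
New SRAS: y = 1254 + 9p.
Set AD = SRAS: 5152 − 12p = 1254 + 9p, so 3898 = 21p and p = 185.62.
Substituting into AD, y = 2924.57.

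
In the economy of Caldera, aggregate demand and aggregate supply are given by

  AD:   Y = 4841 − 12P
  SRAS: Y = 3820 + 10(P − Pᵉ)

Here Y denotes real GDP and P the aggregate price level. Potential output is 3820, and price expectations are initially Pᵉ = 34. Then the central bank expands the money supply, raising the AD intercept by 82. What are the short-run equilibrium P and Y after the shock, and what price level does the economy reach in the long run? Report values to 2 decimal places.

AD shifts right: new AD is Y = 4923 − 12P. With Pᵉ = 34, SRAS is Y = 3480 + 10P.
Short run: 4923 − 12P = 3480 + 10P gives 1443 = 22P, so P = 65.59 and Y = 4923 − 12P = 4135.91.
Y = 4135.91 is above potential 3820; expectations adjust and SRAS shifts left until Y = 3820.
Long run: on the new AD curve, 3820 = 4923 − 12P gives P = 91.92.

Short run: P = 65.59, Y = 4135.91. Long run: P = 91.92.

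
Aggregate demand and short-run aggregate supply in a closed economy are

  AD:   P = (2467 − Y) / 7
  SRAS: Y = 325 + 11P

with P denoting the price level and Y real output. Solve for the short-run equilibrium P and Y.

P = 119, Y = 1634

Rearrange AD to Y = 2467 − 7P.
Set AD = SRAS: 2467 − 7P = 325 + 11P, so 2142 = 18P and P = 119.
Then Y = 2467 − 7·119 = 1634.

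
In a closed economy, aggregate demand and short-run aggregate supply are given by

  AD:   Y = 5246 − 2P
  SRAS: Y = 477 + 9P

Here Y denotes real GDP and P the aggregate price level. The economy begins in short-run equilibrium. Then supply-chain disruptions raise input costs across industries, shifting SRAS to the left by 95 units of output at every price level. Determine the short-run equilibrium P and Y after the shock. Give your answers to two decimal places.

This is a negative supply shock: SRAS shifts left.
New SRAS: Y = 382 + 9P.
Set AD = SRAS: 5246 − 2P = 382 + 9P, so 4864 = 11P and P = 442.18.
Substituting into AD, Y = 4361.64.

P = 442.18, Y = 4361.64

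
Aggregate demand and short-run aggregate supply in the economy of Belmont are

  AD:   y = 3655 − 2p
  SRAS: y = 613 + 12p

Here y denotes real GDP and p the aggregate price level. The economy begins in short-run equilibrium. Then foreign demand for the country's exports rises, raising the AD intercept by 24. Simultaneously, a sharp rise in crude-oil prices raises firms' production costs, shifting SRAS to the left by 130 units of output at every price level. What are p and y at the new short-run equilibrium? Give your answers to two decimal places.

After both shocks: AD is y = 3679 − 2p and SRAS is y = 483 + 12p.
Setting them equal: 3196 = 14p, so p = 228.29.
Substituting into AD, y = 3222.43.

p = 228.29, y = 3222.43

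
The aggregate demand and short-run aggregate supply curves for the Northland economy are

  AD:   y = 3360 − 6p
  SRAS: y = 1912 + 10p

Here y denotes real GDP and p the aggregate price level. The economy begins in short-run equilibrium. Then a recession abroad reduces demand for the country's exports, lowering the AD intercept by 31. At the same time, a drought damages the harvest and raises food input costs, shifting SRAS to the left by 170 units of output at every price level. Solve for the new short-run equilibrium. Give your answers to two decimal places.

After both shocks: AD is y = 3329 − 6p and SRAS is y = 1742 + 10p.
Setting them equal: 1587 = 16p, so p = 99.19.
Substituting into AD, y = 2733.88.

p = 99.19, y = 2733.88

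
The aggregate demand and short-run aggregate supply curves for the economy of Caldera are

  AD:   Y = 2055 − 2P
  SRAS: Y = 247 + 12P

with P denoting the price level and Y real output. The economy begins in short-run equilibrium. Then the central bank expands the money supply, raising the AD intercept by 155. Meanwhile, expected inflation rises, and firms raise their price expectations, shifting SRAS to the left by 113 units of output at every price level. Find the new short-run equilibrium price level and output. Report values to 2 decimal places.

P = 148.29, Y = 1913.43

After both shocks: AD is Y = 2210 − 2P and SRAS is Y = 134 + 12P.
Setting them equal: 2076 = 14P, so P = 148.29.
Substituting into AD, Y = 1913.43.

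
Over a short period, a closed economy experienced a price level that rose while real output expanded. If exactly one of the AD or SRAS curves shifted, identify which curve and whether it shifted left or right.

P rose and Y rose. An AD shift moves P and Y in the same direction; an SRAS shift moves them in opposite directions.
Here P and Y moved in the same direction, so the AD curve shifted.
Since Y rose, AD shifted right.

AD shifted right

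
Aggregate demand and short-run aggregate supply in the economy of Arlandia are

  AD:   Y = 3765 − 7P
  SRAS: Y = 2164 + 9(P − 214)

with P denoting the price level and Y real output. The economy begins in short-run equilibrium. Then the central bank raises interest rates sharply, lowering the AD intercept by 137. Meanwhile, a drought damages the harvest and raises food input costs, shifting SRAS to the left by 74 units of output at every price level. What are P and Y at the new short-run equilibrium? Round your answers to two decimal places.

P = 216.50, Y = 2112.50

After both shocks: AD is Y = 3628 − 7P and SRAS is Y = 164 + 9P.
Setting them equal: 3464 = 16P, so P = 216.50.
Substituting into AD, Y = 2112.50.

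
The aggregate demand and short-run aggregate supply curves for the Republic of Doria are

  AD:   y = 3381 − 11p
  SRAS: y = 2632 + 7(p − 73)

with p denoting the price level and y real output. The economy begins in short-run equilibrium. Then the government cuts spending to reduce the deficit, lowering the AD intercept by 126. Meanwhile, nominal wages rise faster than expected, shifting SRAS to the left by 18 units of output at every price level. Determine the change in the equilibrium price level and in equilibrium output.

Δp = -6, Δy = -60

After both shocks: AD is y = 3255 − 11p and SRAS is y = 2103 + 7p.
Setting them equal: 1152 = 18p, so p = 64.
y = 3255 − 11·64 = 2551.
Initially p = 70, y = 2611, so Δp = -6 and Δy = -60.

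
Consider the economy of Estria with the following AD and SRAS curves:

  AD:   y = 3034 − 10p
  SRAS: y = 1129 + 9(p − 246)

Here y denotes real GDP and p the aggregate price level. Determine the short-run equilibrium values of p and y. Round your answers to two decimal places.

Write SRAS as y = 1129 + 9p − 2214 = 9p − 1085.
Set AD = SRAS: 3034 − 10p = 9p − 1085, so 4119 = 19p and p = 216.79.
Substituting into AD, y = 3034 − 10p = 866.11.

p = 216.79, y = 866.11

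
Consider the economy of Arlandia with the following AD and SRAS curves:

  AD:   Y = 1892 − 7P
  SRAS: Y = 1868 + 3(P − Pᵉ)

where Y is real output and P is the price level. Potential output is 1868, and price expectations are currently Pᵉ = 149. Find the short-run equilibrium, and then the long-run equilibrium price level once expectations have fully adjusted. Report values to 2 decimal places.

Short run: with Pᵉ = 149, SRAS is Y = 1421 + 3P. Setting AD = SRAS gives 471 = 10P, so P = 47.10 and Y = 1892 − 7P = 1562.30.
Output 1562.30 is below potential 1868, so over time expected prices fall and SRAS shifts right until Y returns to 1868.
Long run: Y = 1868 on the AD curve gives 1868 = 1892 − 7P, so P = 3.43.

Short run: P = 47.10, Y = 1562.30. Long run: P = 3.43.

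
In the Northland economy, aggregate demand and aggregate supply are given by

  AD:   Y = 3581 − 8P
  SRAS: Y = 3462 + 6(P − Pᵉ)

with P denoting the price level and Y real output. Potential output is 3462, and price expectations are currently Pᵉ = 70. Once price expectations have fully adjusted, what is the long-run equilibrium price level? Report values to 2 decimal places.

Long-run P = 14.88

Short run: with Pᵉ = 70, SRAS is Y = 3042 + 6P. Setting AD = SRAS gives 539 = 14P, so P = 38.50 and Y = 3581 − 8P = 3273.00.
Output 3273.00 is below potential 3462, so over time expected prices fall and SRAS shifts right until Y returns to 3462.
Long run: Y = 3462 on the AD curve gives 3462 = 3581 − 8P, so P = 14.88.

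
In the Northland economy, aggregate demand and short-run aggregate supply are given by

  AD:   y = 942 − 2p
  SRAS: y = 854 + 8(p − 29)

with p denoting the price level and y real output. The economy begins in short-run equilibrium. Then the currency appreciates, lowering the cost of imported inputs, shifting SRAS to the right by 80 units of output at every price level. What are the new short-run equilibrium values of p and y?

This is a positive supply shock: SRAS shifts right.
New SRAS: y = 702 + 8p.
Set AD = SRAS: 942 − 2p = 702 + 8p, so 240 = 10p and p = 24.
y = 942 − 2·24 = 894.

p = 24, y = 894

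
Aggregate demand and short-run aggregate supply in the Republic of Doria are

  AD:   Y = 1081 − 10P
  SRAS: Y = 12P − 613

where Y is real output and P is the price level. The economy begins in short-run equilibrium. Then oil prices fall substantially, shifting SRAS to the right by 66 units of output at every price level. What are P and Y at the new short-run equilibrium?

P = 74, Y = 341

This is a positive supply shock: SRAS shifts right.
New SRAS: Y = 12P − 547.
Set AD = SRAS: 1081 − 10P = 12P − 547, so 1628 = 22P and P = 74.
Y = 1081 − 10·74 = 341.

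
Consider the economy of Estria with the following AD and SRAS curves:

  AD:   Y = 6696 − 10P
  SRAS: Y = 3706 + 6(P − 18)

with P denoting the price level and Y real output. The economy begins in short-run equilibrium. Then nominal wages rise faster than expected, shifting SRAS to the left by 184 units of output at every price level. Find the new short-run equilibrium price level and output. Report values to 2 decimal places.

This is a negative supply shock: SRAS shifts left.
New SRAS: Y = 3414 + 6P.
Set AD = SRAS: 6696 − 10P = 3414 + 6P, so 3282 = 16P and P = 205.13.
Substituting into AD, Y = 4644.75.

P = 205.13, Y = 4644.75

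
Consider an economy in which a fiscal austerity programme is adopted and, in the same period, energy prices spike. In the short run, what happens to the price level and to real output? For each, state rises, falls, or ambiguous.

The first event is a negative demand shock: AD shifts left, which by itself pushes P down and Y down.
The second is an adverse supply shock: SRAS shifts left, which by itself pushes P up and Y down.
The two shocks push P in opposite directions, so the effect on P is ambiguous. Both shocks push Y down, so Y falls.

Price level: ambiguous; output: falls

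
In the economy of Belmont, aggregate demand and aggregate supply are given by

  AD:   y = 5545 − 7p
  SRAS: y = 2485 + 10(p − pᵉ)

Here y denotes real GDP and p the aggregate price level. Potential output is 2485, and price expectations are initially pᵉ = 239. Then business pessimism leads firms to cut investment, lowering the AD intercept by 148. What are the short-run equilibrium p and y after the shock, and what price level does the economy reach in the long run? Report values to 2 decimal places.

AD shifts left: new AD is y = 5397 − 7p. With pᵉ = 239, SRAS is y = 95 + 10p.
Short run: 5397 − 7p = 95 + 10p gives 5302 = 17p, so p = 311.88 and y = 5397 − 7p = 3213.82.
y = 3213.82 is above potential 2485; expectations adjust and SRAS shifts left until y = 2485.
Long run: on the new AD curve, 2485 = 5397 − 7p gives p = 416.00.

Short run: p = 311.88, y = 3213.82. Long run: p = 416.00.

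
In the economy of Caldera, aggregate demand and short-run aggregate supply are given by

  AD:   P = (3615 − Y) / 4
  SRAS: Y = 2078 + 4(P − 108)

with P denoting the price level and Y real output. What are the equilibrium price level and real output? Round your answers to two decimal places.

Write SRAS as Y = 2078 + 4P − 432 = 1646 + 4P.
Rearrange AD to Y = 3615 − 4P.
Set AD = SRAS: 3615 − 4P = 1646 + 4P, so 1969 = 8P and P = 246.13.
Substituting into AD, Y = 3615 − 4P = 2630.50.

P = 246.13, Y = 2630.50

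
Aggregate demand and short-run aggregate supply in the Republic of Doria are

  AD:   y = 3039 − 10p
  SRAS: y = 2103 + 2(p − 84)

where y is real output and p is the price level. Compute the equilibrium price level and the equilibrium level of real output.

p = 92, y = 2119

Write SRAS as y = 2103 + 2p − 168 = 1935 + 2p.
Set AD = SRAS: 3039 − 10p = 1935 + 2p, so 1104 = 12p and p = 92.
Then y = 3039 − 10·92 = 2119.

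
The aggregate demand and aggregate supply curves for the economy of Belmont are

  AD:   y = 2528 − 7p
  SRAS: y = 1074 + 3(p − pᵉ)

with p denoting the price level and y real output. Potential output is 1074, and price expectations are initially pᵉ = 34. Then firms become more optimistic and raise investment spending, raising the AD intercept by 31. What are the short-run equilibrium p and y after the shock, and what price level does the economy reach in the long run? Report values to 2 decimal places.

AD shifts right: new AD is y = 2559 − 7p. With pᵉ = 34, SRAS is y = 972 + 3p.
Short run: 2559 − 7p = 972 + 3p gives 1587 = 10p, so p = 158.70 and y = 2559 − 7p = 1448.10.
y = 1448.10 is above potential 1074; expectations adjust and SRAS shifts left until y = 1074.
Long run: on the new AD curve, 1074 = 2559 − 7p gives p = 212.14.

Short run: p = 158.70, y = 1448.10. Long run: p = 212.14.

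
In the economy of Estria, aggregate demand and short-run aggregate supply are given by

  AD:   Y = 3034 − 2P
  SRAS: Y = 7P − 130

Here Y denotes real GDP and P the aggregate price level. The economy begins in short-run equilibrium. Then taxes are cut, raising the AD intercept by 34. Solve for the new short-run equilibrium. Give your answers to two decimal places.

This is a positive demand shock: AD shifts right.
New AD: Y = 3068 − 2P.
Set AD = SRAS: 3068 − 2P = 7P − 130, so 3198 = 9P and P = 355.33.
Substituting into AD, Y = 2357.33.

P = 355.33, Y = 2357.33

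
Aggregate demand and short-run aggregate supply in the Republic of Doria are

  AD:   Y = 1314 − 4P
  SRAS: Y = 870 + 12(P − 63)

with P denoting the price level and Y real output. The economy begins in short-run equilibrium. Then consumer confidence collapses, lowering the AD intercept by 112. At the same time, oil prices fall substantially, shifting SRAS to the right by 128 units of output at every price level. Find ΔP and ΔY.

ΔP = -15, ΔY = -52

After both shocks: AD is Y = 1202 − 4P and SRAS is Y = 242 + 12P.
Setting them equal: 960 = 16P, so P = 60.
Y = 1202 − 4·60 = 962.
Initially P = 75, Y = 1014, so ΔP = -15 and ΔY = -52.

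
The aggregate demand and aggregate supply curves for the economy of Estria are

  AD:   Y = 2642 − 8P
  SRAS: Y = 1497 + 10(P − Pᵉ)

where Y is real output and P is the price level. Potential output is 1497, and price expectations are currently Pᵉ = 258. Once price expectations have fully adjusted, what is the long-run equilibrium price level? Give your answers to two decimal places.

Long-run P = 143.13

Short run: with Pᵉ = 258, SRAS is Y = 10P − 1083. Setting AD = SRAS gives 3725 = 18P, so P = 206.94 and Y = 2642 − 8P = 986.44.
Output 986.44 is below potential 1497, so over time expected prices fall and SRAS shifts right until Y returns to 1497.
Long run: Y = 1497 on the AD curve gives 1497 = 2642 − 8P, so P = 143.13.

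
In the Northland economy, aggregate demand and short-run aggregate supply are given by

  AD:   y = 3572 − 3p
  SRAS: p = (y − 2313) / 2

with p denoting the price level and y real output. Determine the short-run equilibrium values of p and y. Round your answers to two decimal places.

Rearrange SRAS to y = 2313 + 2p.
Set AD = SRAS: 3572 − 3p = 2313 + 2p, so 1259 = 5p and p = 251.80.
Substituting into AD, y = 3572 − 3p = 2816.60.

p = 251.80, y = 2816.60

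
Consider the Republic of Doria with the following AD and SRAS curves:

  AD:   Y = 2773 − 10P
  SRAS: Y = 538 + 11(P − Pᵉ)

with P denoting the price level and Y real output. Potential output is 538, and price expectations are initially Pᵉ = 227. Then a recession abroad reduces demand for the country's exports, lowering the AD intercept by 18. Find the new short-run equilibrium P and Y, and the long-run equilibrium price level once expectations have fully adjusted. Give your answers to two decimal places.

AD shifts left: new AD is Y = 2755 − 10P. With Pᵉ = 227, SRAS is Y = 11P − 1959.
Short run: 2755 − 10P = 11P − 1959 gives 4714 = 21P, so P = 224.48 and Y = 2755 − 10P = 510.24.
Y = 510.24 is below potential 538; expectations adjust and SRAS shifts right until Y = 538.
Long run: on the new AD curve, 538 = 2755 − 10P gives P = 221.70.

Short run: P = 224.48, Y = 510.24. Long run: P = 221.70.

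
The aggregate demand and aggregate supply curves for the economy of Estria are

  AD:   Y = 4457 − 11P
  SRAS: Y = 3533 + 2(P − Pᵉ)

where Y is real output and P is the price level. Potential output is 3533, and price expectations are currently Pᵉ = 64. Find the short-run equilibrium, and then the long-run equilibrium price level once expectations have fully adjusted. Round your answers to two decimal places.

Short run: P = 80.92, Y = 3566.85. Long run: P = 84.00.

Short run: with Pᵉ = 64, SRAS is Y = 3405 + 2P. Setting AD = SRAS gives 1052 = 13P, so P = 80.92 and Y = 4457 − 11P = 3566.85.
Output 3566.85 is above potential 3533, so over time expected prices rise and SRAS shifts left until Y returns to 3533.
Long run: Y = 3533 on the AD curve gives 3533 = 4457 − 11P, so P = 84.00.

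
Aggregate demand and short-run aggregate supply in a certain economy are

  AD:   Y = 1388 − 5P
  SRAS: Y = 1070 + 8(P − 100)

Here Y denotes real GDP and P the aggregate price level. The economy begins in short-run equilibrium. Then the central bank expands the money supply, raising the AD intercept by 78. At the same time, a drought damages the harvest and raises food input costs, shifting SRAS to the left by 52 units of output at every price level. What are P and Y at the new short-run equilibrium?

After both shocks: AD is Y = 1466 − 5P and SRAS is Y = 218 + 8P.
Setting them equal: 1248 = 13P, so P = 96.
Y = 1466 − 5·96 = 986.

P = 96, Y = 986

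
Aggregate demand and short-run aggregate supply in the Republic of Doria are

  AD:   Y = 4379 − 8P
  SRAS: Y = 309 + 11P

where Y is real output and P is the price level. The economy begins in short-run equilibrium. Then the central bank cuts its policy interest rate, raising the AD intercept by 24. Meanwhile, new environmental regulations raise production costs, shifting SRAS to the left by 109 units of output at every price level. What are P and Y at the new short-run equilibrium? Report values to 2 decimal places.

P = 221.21, Y = 2633.32

After both shocks: AD is Y = 4403 − 8P and SRAS is Y = 200 + 11P.
Setting them equal: 4203 = 19P, so P = 221.21.
Substituting into AD, Y = 2633.32.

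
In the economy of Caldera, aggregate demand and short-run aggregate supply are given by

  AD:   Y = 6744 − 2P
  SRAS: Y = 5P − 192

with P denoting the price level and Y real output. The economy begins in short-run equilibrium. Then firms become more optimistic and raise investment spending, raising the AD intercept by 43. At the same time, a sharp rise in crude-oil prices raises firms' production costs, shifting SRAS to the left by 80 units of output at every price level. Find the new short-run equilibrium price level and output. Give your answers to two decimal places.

P = 1008.43, Y = 4770.14

After both shocks: AD is Y = 6787 − 2P and SRAS is Y = 5P − 272.
Setting them equal: 7059 = 7P, so P = 1008.43.
Substituting into AD, Y = 4770.14.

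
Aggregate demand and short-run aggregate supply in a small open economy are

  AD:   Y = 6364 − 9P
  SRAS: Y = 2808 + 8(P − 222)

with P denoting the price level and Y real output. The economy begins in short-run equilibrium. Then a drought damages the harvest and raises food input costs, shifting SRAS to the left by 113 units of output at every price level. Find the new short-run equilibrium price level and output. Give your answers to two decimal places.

P = 320.29, Y = 3481.35

This is a negative supply shock: SRAS shifts left.
New SRAS: Y = 919 + 8P.
Set AD = SRAS: 6364 − 9P = 919 + 8P, so 5445 = 17P and P = 320.29.
Substituting into AD, Y = 3481.35.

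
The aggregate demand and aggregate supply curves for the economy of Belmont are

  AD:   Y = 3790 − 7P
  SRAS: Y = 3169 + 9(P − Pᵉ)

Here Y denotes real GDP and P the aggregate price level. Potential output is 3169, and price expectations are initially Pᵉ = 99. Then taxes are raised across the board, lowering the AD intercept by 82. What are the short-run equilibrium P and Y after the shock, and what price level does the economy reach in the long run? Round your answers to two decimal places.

AD shifts left: new AD is Y = 3708 − 7P. With Pᵉ = 99, SRAS is Y = 2278 + 9P.
Short run: 3708 − 7P = 2278 + 9P gives 1430 = 16P, so P = 89.38 and Y = 3708 − 7P = 3082.38.
Y = 3082.38 is below potential 3169; expectations adjust and SRAS shifts right until Y = 3169.
Long run: on the new AD curve, 3169 = 3708 − 7P gives P = 77.00.

Short run: P = 89.38, Y = 3082.38. Long run: P = 77.00.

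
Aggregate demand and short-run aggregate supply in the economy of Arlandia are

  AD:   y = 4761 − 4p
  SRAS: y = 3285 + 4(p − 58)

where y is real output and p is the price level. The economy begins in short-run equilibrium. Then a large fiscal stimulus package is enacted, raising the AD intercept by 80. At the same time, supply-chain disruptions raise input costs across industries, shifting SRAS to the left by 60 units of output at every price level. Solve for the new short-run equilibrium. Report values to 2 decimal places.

After both shocks: AD is y = 4841 − 4p and SRAS is y = 2993 + 4p.
Setting them equal: 1848 = 8p, so p = 231.00.
Substituting into AD, y = 3917.00.

p = 231.00, y = 3917.00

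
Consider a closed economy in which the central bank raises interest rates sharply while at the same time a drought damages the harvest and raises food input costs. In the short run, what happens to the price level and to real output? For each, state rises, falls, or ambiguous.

The first event is a negative demand shock: AD shifts left, which by itself pushes P down and Y down.
The second is an adverse supply shock: SRAS shifts left, which by itself pushes P up and Y down.
The two shocks push P in opposite directions, so the effect on P is ambiguous. Both shocks push Y down, so Y falls.

Price level: ambiguous; output: falls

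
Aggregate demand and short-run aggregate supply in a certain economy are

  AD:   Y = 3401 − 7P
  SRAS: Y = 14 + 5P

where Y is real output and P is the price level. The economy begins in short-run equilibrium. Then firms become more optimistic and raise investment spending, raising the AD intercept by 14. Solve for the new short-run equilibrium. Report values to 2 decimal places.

P = 283.42, Y = 1431.08

This is a positive demand shock: AD shifts right.
New AD: Y = 3415 − 7P.
Set AD = SRAS: 3415 − 7P = 14 + 5P, so 3401 = 12P and P = 283.42.
Substituting into AD, Y = 1431.08.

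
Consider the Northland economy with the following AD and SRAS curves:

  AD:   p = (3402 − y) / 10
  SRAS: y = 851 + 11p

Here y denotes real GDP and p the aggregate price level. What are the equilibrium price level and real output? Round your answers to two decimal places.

p = 121.48, y = 2187.24

Rearrange AD to y = 3402 − 10p.
Set AD = SRAS: 3402 − 10p = 851 + 11p, so 2551 = 21p and p = 121.48.
Substituting into AD, y = 3402 − 10p = 2187.24.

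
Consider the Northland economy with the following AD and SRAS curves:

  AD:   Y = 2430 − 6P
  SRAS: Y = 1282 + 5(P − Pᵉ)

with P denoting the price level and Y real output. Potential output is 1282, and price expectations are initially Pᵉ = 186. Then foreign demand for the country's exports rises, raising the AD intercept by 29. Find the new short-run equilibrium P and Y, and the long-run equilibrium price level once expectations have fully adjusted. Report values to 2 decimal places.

AD shifts right: new AD is Y = 2459 − 6P. With Pᵉ = 186, SRAS is Y = 352 + 5P.
Short run: 2459 − 6P = 352 + 5P gives 2107 = 11P, so P = 191.55 and Y = 2459 − 6P = 1309.73.
Y = 1309.73 is above potential 1282; expectations adjust and SRAS shifts left until Y = 1282.
Long run: on the new AD curve, 1282 = 2459 − 6P gives P = 196.17.

Short run: P = 191.55, Y = 1309.73. Long run: P = 196.17.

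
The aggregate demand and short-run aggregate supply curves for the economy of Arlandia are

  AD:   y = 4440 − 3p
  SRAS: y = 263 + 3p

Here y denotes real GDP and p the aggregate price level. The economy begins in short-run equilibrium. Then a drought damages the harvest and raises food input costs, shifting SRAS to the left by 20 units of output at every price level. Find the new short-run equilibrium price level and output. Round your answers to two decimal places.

p = 699.50, y = 2341.50

This is a negative supply shock: SRAS shifts left.
New SRAS: y = 243 + 3p.
Set AD = SRAS: 4440 − 3p = 243 + 3p, so 4197 = 6p and p = 699.50.
Substituting into AD, y = 2341.50.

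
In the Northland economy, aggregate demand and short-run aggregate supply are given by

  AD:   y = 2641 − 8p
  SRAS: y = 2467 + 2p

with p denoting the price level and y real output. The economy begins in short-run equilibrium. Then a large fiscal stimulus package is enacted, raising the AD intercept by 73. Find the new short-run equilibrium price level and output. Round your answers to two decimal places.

This is a positive demand shock: AD shifts right.
New AD: y = 2714 − 8p.
Set AD = SRAS: 2714 − 8p = 2467 + 2p, so 247 = 10p and p = 24.70.
Substituting into AD, y = 2516.40.

p = 24.70, y = 2516.40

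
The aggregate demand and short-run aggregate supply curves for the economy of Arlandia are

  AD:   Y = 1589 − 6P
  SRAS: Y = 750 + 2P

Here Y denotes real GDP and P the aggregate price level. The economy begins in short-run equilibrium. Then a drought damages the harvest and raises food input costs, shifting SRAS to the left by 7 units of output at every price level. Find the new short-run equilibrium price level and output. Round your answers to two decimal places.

This is a negative supply shock: SRAS shifts left.
New SRAS: Y = 743 + 2P.
Set AD = SRAS: 1589 − 6P = 743 + 2P, so 846 = 8P and P = 105.75.
Substituting into AD, Y = 954.50.

P = 105.75, Y = 954.50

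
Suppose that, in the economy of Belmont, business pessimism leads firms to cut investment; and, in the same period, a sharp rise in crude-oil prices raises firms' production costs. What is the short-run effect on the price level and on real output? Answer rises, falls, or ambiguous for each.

Price level: ambiguous; output: falls

The first event is a negative demand shock: AD shifts left, which by itself pushes P down and Y down.
The second is an adverse supply shock: SRAS shifts left, which by itself pushes P up and Y down.
The two shocks push P in opposite directions, so the effect on P is ambiguous. Both shocks push Y down, so Y falls.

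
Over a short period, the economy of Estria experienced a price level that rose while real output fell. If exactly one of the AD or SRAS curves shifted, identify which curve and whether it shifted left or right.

P rose and Y fell. An AD shift moves P and Y in the same direction; an SRAS shift moves them in opposite directions.
Here P and Y moved in opposite directions, so the SRAS curve shifted.
Since Y fell, SRAS shifted left.

SRAS shifted left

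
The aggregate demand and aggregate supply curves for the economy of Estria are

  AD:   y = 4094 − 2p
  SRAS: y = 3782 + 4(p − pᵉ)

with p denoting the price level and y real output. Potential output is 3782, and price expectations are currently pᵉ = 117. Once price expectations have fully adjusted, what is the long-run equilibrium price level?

Long-run p = 156

Short run: with pᵉ = 117, SRAS is y = 3314 + 4p. Setting AD = SRAS gives 780 = 6p, so p = 130 and y = 4094 − 2·130 = 3834.
Output 3834 is above potential 3782, so over time expected prices rise and SRAS shifts left until y returns to 3782.
Long run: y = 3782 on the AD curve gives 3782 = 4094 − 2p, so p = 156.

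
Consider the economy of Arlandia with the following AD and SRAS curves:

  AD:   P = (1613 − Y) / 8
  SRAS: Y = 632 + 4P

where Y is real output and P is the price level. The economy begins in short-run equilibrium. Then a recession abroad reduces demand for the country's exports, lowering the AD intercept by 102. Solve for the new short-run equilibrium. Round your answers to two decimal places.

P = 73.25, Y = 925.00

This is a negative demand shock: AD shifts left.
New AD: Y = 1511 − 8P.
Set AD = SRAS: 1511 − 8P = 632 + 4P, so 879 = 12P and P = 73.25.
Substituting into AD, Y = 925.00.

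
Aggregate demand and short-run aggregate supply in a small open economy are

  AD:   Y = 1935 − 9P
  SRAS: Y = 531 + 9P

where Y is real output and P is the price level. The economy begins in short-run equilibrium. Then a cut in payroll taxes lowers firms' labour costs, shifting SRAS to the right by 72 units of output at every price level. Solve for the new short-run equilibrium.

This is a positive supply shock: SRAS shifts right.
New SRAS: Y = 603 + 9P.
Set AD = SRAS: 1935 − 9P = 603 + 9P, so 1332 = 18P and P = 74.
Y = 1935 − 9·74 = 1269.

P = 74, Y = 1269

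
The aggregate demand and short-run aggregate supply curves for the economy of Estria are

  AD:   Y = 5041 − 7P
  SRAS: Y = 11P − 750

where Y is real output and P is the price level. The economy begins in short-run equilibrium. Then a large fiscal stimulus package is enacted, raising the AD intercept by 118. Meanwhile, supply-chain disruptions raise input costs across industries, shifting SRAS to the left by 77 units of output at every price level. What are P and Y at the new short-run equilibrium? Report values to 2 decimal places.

After both shocks: AD is Y = 5159 − 7P and SRAS is Y = 11P − 827.
Setting them equal: 5986 = 18P, so P = 332.56.
Substituting into AD, Y = 2831.11.

P = 332.56, Y = 2831.11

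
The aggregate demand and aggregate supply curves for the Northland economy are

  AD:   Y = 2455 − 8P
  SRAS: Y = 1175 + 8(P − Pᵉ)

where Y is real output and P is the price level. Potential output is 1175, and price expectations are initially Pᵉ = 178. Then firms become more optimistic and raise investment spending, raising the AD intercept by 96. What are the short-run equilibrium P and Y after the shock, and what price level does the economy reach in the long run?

AD shifts right: new AD is Y = 2551 − 8P. With Pᵉ = 178, SRAS is Y = 8P − 249.
Short run: 2551 − 8P = 8P − 249 gives 2800 = 16P, so P = 175 and Y = 2551 − 8·175 = 1151.
Y = 1151 is below potential 1175; expectations adjust and SRAS shifts right until Y = 1175.
Long run: on the new AD curve, 1175 = 2551 − 8P gives P = 172.

Short run: P = 175, Y = 1151. Long run: P = 172.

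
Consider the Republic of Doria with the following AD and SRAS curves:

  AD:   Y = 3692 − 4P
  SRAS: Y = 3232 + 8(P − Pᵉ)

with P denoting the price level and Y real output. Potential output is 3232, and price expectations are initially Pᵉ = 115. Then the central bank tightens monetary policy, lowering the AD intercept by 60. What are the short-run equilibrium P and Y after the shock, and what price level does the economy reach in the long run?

AD shifts left: new AD is Y = 3632 − 4P. With Pᵉ = 115, SRAS is Y = 2312 + 8P.
Short run: 3632 − 4P = 2312 + 8P gives 1320 = 12P, so P = 110 and Y = 3632 − 4·110 = 3192.
Y = 3192 is below potential 3232; expectations adjust and SRAS shifts right until Y = 3232.
Long run: on the new AD curve, 3232 = 3632 − 4P gives P = 100.

Short run: P = 110, Y = 3192. Long run: P = 100.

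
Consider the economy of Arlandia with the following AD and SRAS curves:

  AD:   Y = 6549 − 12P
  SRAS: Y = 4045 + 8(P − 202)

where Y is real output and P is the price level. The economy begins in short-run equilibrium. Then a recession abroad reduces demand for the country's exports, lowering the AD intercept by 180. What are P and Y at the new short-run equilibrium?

P = 197, Y = 4005

This is a negative demand shock: AD shifts left.
New AD: Y = 6369 − 12P.
SRAS can be written Y = 2429 + 8P.
Set AD = SRAS: 6369 − 12P = 2429 + 8P, so 3940 = 20P and P = 197.
Y = 6369 − 12·197 = 4005.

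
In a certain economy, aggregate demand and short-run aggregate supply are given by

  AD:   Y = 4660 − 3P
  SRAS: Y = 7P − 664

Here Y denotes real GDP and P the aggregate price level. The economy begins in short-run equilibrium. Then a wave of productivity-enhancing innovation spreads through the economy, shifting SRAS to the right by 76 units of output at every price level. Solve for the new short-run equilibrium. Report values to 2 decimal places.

This is a positive supply shock: SRAS shifts right.
New SRAS: Y = 7P − 588.
Set AD = SRAS: 4660 − 3P = 7P − 588, so 5248 = 10P and P = 524.80.
Substituting into AD, Y = 3085.60.

P = 524.80, Y = 3085.60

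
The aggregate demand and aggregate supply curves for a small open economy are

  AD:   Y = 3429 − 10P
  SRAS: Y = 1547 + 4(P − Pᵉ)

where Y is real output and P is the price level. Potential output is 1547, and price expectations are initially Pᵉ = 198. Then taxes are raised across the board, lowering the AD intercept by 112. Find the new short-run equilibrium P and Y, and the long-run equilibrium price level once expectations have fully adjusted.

AD shifts left: new AD is Y = 3317 − 10P. With Pᵉ = 198, SRAS is Y = 755 + 4P.
Short run: 3317 − 10P = 755 + 4P gives 2562 = 14P, so P = 183 and Y = 3317 − 10·183 = 1487.
Y = 1487 is below potential 1547; expectations adjust and SRAS shifts right until Y = 1547.
Long run: on the new AD curve, 1547 = 3317 − 10P gives P = 177.

Short run: P = 183, Y = 1487. Long run: P = 177.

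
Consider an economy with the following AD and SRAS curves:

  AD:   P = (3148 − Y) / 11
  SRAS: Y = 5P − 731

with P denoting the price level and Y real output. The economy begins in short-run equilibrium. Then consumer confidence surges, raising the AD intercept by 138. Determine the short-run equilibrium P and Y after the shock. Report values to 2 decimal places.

This is a positive demand shock: AD shifts right.
New AD: Y = 3286 − 11P.
Set AD = SRAS: 3286 − 11P = 5P − 731, so 4017 = 16P and P = 251.06.
Substituting into AD, Y = 524.31.

P = 251.06, Y = 524.31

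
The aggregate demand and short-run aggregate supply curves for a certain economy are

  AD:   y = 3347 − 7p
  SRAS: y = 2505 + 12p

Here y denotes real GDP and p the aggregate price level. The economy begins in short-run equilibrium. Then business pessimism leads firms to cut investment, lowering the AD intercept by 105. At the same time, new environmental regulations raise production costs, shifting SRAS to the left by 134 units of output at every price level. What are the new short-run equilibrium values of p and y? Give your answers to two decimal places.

p = 45.84, y = 2921.11

After both shocks: AD is y = 3242 − 7p and SRAS is y = 2371 + 12p.
Setting them equal: 871 = 19p, so p = 45.84.
Substituting into AD, y = 2921.11.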